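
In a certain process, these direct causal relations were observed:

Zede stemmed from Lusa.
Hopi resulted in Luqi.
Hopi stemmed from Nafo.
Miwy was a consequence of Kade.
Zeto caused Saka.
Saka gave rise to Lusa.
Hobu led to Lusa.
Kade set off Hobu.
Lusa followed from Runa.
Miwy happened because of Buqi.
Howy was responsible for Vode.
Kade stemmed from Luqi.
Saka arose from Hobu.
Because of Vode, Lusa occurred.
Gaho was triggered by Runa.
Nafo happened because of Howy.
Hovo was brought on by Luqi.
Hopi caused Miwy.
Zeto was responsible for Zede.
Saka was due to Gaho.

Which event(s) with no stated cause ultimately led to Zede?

Tracing upstream from Zede: Zede ← Lusa ← Vode ← Howy.
A separate upstream branch: Zede ← Lusa ← Runa.
A separate upstream branch: Zede ← Zeto.
Each of those chain origins has no stated cause.

Howy, Runa, Zeto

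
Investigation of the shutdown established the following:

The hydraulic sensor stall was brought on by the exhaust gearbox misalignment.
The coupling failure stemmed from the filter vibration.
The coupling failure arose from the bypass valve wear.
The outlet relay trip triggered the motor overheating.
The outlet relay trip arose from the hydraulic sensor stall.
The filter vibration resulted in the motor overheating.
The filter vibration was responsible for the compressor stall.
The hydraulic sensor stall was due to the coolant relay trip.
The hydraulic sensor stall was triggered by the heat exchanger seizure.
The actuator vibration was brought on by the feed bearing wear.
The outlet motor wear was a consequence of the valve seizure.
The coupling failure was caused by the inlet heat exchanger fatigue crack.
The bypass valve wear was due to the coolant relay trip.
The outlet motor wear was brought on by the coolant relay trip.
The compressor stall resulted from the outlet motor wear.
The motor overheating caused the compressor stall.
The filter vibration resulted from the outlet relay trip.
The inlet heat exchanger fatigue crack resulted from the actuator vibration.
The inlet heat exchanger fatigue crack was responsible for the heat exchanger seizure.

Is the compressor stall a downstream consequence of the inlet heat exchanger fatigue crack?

Yes

There is a causal chain: the inlet heat exchanger fatigue crack → the heat exchanger seizure → the hydraulic sensor stall → the outlet relay trip → the filter vibration → the compressor stall.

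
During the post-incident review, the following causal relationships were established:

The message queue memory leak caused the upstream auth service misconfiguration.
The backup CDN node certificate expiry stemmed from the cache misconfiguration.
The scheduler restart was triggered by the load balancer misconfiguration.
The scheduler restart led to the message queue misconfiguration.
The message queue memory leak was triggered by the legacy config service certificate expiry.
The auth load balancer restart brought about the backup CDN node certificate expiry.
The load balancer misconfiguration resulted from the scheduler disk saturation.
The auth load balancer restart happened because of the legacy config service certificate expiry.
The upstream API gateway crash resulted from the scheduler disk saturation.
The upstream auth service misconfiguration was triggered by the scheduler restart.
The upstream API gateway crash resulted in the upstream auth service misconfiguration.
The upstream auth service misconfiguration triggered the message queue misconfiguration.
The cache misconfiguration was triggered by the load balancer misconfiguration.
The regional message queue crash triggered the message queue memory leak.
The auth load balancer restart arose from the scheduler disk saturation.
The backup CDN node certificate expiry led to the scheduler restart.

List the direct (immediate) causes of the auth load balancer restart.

the legacy config service certificate expiry, the scheduler disk saturation

the legacy config service certificate expiry, the scheduler disk saturation → the auth load balancer restart with nothing further upstream stated.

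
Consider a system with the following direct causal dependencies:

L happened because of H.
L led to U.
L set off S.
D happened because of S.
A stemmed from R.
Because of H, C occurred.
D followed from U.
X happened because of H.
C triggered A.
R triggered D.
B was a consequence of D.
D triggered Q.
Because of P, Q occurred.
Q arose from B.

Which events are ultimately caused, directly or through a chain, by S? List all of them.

Direct effects: D.
2 steps out: B, Q.
Not reachable from it: R, H, X, C, L, U, A, P.

B, D, Q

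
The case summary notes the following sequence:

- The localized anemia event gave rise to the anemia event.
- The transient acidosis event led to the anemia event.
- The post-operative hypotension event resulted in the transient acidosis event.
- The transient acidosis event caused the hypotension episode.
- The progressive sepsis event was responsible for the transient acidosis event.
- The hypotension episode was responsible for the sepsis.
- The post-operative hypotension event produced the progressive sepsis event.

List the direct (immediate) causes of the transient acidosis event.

the post-operative hypotension event, the progressive sepsis event → the transient acidosis event with nothing further upstream stated.

the post-operative hypotension event, the progressive sepsis event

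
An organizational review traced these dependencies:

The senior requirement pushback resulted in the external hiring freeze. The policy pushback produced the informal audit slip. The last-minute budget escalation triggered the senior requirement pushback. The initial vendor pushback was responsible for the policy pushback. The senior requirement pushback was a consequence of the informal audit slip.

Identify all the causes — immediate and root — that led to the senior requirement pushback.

the informal audit slip, the initial vendor pushback, the last-minute budget escalation, the policy pushback

Immediate causes of the senior requirement pushback: the informal audit slip, the last-minute budget escalation.
Further upstream: the initial vendor pushback, the policy pushback.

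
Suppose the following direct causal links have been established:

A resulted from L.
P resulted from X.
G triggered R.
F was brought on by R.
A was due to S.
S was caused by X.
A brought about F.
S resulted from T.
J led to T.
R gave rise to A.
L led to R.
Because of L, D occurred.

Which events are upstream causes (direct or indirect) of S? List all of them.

Immediate causes of S: X, T.
Further upstream: J.

J, T, X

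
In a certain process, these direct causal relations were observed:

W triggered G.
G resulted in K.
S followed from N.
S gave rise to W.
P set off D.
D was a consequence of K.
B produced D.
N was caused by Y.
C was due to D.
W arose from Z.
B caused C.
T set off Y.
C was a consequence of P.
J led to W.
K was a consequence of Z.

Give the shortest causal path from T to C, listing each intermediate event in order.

T → Y → N → S → W → G → K → D → C

T → Y
Y → N
N → S
S → W
W → G
G → K
K → D
D → C
Length: 8 steps.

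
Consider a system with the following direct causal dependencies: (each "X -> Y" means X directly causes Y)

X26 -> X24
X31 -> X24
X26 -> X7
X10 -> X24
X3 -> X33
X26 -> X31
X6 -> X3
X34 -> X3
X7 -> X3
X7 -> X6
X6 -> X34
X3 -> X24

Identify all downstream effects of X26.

Direct effects: X7, X31, X24.
2 steps out: X6, X3.
3 steps out: X34, X33.
Not reachable from it: X10.

X24, X3, X31, X33, X34, X6, X7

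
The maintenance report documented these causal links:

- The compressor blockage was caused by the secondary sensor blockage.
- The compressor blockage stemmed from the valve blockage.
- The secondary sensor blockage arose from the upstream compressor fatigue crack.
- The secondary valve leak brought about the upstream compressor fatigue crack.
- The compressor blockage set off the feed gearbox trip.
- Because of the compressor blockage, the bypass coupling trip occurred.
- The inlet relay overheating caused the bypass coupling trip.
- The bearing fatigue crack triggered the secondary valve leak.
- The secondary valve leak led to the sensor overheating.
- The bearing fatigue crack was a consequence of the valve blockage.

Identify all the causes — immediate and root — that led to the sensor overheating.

Immediate cause of the sensor overheating: the secondary valve leak.
Further upstream: the valve blockage, the bearing fatigue crack.

the bearing fatigue crack, the secondary valve leak, the valve blockage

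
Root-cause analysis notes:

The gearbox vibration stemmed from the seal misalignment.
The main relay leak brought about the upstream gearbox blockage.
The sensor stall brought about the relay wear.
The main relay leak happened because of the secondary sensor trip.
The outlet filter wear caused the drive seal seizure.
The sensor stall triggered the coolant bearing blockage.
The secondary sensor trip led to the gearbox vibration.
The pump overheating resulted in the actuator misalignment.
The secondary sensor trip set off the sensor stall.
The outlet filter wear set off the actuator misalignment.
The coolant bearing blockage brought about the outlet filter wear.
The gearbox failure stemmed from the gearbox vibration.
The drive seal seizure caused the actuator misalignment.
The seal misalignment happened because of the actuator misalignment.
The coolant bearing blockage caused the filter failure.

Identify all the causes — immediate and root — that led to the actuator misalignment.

Immediate causes of the actuator misalignment: the outlet filter wear, the drive seal seizure, the pump overheating.
Further upstream: the secondary sensor trip, the sensor stall, the coolant bearing blockage.

the coolant bearing blockage, the drive seal seizure, the outlet filter wear, the pump overheating, the secondary sensor trip, the sensor stall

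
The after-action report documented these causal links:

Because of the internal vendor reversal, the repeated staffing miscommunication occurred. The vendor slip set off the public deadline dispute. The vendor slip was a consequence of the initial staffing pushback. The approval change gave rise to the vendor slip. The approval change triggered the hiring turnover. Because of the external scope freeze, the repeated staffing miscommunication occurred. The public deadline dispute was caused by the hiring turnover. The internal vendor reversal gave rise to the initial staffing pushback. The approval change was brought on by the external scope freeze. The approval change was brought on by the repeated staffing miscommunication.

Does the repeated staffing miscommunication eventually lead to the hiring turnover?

There is a causal chain: the repeated staffing miscommunication → the approval change → the hiring turnover.

Yes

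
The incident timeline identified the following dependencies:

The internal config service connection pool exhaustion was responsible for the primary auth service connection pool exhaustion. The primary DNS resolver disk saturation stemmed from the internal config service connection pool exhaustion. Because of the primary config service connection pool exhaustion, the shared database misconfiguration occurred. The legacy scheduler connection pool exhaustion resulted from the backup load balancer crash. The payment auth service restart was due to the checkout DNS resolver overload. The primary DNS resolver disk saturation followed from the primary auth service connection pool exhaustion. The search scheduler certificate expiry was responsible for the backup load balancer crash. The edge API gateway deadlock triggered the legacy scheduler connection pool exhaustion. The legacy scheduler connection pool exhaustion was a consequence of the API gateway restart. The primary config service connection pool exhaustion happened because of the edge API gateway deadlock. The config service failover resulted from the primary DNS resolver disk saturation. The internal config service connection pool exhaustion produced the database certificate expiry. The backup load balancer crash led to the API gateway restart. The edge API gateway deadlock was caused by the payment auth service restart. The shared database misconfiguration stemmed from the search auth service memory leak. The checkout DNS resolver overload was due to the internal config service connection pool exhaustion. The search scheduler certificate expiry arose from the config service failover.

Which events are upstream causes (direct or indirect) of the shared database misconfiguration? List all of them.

the checkout DNS resolver overload, the edge API gateway deadlock, the internal config service connection pool exhaustion, the payment auth service restart, the primary config service connection pool exhaustion, the search auth service memory leak

Immediate causes of the shared database misconfiguration: the primary config service connection pool exhaustion, the search auth service memory leak.
Further upstream: the internal config service connection pool exhaustion, the checkout DNS resolver overload, the payment auth service restart, the edge API gateway deadlock.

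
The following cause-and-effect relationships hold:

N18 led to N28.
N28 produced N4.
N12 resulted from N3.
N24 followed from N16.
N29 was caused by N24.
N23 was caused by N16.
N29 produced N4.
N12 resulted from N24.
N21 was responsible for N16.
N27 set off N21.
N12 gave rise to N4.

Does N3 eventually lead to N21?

No

N3 leads to N12, N4; N21 is not among them.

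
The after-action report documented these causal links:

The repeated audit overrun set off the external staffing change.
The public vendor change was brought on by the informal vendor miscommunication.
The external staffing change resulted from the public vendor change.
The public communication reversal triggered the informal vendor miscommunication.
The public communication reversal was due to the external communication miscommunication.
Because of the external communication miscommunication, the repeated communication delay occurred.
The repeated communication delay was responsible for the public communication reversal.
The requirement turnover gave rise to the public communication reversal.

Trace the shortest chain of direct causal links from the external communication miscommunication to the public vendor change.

the external communication miscommunication → the public communication reversal → the informal vendor miscommunication → the public vendor change

the external communication miscommunication → the public communication reversal
the public communication reversal → the informal vendor miscommunication
the informal vendor miscommunication → the public vendor change
Length: 3 steps.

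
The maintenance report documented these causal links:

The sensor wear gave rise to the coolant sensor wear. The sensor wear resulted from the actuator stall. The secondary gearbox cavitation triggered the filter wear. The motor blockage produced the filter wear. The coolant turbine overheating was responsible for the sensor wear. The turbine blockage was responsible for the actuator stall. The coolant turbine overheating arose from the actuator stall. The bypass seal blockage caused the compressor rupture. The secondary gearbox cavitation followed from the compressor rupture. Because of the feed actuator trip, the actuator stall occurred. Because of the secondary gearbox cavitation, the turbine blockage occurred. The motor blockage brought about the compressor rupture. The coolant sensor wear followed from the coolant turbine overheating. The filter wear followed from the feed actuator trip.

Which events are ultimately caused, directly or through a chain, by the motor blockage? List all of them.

Direct effects: the compressor rupture, the filter wear.
2 steps out: the secondary gearbox cavitation.
3 steps out: the turbine blockage.
4 steps out: the actuator stall.
5 steps out: the coolant turbine overheating, the sensor wear.
6 steps out: the coolant sensor wear.
Not reachable from it: the bypass seal blockage, the feed actuator trip.

the actuator stall, the compressor rupture, the coolant sensor wear, the coolant turbine overheating, the filter wear, the secondary gearbox cavitation, the sensor wear, the turbine blockage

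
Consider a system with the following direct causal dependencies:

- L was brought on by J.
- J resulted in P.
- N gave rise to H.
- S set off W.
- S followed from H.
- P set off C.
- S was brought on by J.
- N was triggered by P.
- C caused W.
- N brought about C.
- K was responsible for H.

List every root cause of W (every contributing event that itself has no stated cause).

J, K

Tracing upstream from W: W ← S ← J.
A separate upstream branch: W ← S ← H ← K.
Each of those chain origins has no stated cause.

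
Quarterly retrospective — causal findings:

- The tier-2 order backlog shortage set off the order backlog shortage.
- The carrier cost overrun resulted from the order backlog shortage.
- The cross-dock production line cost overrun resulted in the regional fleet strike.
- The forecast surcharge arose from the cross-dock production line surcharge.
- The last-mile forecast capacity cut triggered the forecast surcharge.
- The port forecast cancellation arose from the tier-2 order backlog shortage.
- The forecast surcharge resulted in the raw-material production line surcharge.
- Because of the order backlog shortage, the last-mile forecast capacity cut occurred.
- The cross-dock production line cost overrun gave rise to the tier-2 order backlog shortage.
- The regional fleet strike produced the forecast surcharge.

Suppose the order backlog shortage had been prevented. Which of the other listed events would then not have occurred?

the carrier cost overrun, the last-mile forecast capacity cut

Downstream of the order backlog shortage: the last-mile forecast capacity cut, the carrier cost overrun, the forecast surcharge, the raw-material production line surcharge.
Of those, still caused via another path: the forecast surcharge, the raw-material production line surcharge.
The remainder have no surviving cause.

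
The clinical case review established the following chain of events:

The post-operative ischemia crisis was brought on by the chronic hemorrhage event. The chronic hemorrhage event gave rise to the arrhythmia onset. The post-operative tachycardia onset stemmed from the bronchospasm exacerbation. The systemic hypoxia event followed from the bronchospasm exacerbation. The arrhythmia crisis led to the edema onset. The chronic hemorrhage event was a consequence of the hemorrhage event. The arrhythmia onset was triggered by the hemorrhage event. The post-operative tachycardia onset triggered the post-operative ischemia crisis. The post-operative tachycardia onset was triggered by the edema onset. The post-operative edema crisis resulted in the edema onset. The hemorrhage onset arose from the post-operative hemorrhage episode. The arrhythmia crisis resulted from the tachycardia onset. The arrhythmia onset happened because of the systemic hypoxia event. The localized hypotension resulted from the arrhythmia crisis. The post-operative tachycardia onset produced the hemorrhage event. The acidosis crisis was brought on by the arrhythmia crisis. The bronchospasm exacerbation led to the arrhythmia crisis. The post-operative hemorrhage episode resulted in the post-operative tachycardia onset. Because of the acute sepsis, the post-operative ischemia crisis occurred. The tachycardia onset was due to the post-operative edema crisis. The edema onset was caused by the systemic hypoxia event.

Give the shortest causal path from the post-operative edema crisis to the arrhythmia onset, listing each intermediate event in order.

the post-operative edema crisis → the edema onset → the post-operative tachycardia onset → the hemorrhage event → the arrhythmia onset

the post-operative edema crisis → the edema onset
the edema onset → the post-operative tachycardia onset
the post-operative tachycardia onset → the hemorrhage event
the hemorrhage event → the arrhythmia onset
Length: 4 steps.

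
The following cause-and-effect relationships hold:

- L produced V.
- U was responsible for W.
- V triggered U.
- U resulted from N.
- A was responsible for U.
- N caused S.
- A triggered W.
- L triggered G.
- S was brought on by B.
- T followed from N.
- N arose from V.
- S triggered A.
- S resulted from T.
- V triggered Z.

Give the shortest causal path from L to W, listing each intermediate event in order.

L → V
V → U
U → W
Length: 3 steps.

L → V → U → W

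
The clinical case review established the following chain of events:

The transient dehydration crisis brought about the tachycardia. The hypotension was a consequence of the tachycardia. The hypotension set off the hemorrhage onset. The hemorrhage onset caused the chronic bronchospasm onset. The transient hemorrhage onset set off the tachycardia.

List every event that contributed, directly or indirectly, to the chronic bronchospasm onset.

the hemorrhage onset, the hypotension, the tachycardia, the transient dehydration crisis, the transient hemorrhage onset

Immediate cause of the chronic bronchospasm onset: the hemorrhage onset.
Further upstream: the transient dehydration crisis, the tachycardia, the hypotension, the transient hemorrhage onset.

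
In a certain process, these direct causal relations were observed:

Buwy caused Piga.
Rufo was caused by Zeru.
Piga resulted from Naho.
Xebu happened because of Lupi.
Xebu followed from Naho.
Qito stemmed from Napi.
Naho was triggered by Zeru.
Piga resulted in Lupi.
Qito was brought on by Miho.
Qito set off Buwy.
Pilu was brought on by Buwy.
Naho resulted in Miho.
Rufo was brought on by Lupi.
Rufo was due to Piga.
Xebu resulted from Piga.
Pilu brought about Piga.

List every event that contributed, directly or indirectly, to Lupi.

Buwy, Miho, Naho, Napi, Piga, Pilu, Qito, Zeru

Immediate cause of Lupi: Piga.
Further upstream: Zeru, Naho, Miho, Qito, Buwy, Pilu, Napi.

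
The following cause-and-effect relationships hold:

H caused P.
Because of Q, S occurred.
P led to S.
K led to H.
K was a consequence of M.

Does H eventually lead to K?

No

H leads to P, S; K is not among them.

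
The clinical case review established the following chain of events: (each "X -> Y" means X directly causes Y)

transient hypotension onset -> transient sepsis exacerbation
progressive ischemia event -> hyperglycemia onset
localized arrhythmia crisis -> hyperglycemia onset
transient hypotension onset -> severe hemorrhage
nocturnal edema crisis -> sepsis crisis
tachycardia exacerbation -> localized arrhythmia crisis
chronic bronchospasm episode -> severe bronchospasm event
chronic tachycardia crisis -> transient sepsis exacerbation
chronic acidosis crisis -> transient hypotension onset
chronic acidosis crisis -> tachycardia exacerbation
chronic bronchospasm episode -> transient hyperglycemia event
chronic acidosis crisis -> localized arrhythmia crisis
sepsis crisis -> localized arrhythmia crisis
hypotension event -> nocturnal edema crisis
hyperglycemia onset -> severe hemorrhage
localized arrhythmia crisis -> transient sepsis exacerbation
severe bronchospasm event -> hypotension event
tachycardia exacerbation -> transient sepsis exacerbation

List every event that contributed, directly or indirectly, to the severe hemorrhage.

Immediate causes of the severe hemorrhage: the transient hypotension onset, the hyperglycemia onset.
Further upstream: the chronic bronchospasm episode, the severe bronchospasm event, the hypotension event, the nocturnal edema crisis, the sepsis crisis, the chronic acidosis crisis, the progressive ischemia event, the tachycardia exacerbation, the localized arrhythmia crisis.

the chronic acidosis crisis, the chronic bronchospasm episode, the hyperglycemia onset, the hypotension event, the localized arrhythmia crisis, the nocturnal edema crisis, the progressive ischemia event, the sepsis crisis, the severe bronchospasm event, the tachycardia exacerbation, the transient hypotension onset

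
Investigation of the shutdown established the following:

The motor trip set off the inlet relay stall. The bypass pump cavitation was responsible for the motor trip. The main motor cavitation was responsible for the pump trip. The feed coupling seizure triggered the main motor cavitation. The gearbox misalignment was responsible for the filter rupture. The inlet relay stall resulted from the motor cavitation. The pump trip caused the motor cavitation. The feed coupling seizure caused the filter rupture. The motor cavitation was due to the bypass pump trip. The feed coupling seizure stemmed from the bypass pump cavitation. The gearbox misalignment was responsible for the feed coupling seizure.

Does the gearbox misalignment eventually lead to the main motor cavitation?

Yes

There is a causal chain: the gearbox misalignment → the feed coupling seizure → the main motor cavitation.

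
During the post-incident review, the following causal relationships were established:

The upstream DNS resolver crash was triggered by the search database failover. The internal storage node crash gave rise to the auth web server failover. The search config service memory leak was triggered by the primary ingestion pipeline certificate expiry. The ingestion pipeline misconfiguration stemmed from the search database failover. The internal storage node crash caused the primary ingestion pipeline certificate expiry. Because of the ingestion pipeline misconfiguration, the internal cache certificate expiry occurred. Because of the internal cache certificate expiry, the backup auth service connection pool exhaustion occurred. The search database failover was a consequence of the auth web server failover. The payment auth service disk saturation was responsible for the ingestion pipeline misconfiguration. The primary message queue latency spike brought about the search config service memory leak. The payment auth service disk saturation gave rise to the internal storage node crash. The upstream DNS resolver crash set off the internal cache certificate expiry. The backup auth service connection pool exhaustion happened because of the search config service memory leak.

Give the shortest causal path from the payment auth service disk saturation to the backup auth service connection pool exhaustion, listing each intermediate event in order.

the payment auth service disk saturation → the ingestion pipeline misconfiguration
the ingestion pipeline misconfiguration → the internal cache certificate expiry
the internal cache certificate expiry → the backup auth service connection pool exhaustion
Length: 3 steps.

the payment auth service disk saturation → the ingestion pipeline misconfiguration → the internal cache certificate expiry → the backup auth service connection pool exhaustion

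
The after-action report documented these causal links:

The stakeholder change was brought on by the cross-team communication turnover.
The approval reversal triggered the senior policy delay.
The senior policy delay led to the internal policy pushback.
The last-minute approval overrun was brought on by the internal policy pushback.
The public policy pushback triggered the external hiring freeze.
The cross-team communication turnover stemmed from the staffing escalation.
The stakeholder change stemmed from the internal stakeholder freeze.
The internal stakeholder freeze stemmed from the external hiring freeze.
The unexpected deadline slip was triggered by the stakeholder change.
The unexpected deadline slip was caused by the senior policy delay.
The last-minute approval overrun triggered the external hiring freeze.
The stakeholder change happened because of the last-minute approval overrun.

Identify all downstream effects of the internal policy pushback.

the external hiring freeze, the internal stakeholder freeze, the last-minute approval overrun, the stakeholder change, the unexpected deadline slip

Direct effects: the last-minute approval overrun.
2 steps out: the external hiring freeze, the stakeholder change.
3 steps out: the internal stakeholder freeze, the unexpected deadline slip.
Not reachable from it: the approval reversal, the staffing escalation, the senior policy delay, the public policy pushback, the cross-team communication turnover.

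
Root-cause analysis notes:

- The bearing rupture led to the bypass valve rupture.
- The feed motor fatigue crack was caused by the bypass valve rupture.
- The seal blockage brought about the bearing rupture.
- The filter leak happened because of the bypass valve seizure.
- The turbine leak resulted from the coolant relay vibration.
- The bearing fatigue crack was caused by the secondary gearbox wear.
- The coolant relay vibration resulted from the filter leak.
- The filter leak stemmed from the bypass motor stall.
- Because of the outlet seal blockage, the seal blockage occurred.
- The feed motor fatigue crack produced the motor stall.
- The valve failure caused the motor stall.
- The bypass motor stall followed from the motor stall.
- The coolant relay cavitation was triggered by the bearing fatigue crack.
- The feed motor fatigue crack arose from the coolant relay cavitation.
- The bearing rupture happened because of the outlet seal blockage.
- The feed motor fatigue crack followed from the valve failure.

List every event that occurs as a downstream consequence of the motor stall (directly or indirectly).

Direct effects: the bypass motor stall.
2 steps out: the filter leak.
3 steps out: the coolant relay vibration.
4 steps out: the turbine leak.
Not reachable from it: the outlet seal blockage, the seal blockage, the valve failure, the bearing rupture, the secondary gearbox wear, the bearing fatigue crack, the bypass valve rupture, the coolant relay cavitation, the feed motor fatigue crack, the bypass valve seizure.

the bypass motor stall, the coolant relay vibration, the filter leak, the turbine leak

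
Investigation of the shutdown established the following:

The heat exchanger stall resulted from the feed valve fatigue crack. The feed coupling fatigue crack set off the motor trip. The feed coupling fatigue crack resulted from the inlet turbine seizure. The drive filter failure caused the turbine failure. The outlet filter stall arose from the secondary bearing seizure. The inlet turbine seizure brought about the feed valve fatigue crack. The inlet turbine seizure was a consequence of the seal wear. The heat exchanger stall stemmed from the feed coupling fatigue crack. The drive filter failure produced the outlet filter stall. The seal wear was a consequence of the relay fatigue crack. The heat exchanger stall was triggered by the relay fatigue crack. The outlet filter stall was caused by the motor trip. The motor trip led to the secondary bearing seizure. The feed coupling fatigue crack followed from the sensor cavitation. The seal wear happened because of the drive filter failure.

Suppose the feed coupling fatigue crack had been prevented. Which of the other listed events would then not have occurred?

Downstream of the feed coupling fatigue crack: the motor trip, the secondary bearing seizure, the outlet filter stall, the heat exchanger stall.
Of those, still caused via another path: the outlet filter stall, the heat exchanger stall.
The remainder have no surviving cause.

the motor trip, the secondary bearing seizure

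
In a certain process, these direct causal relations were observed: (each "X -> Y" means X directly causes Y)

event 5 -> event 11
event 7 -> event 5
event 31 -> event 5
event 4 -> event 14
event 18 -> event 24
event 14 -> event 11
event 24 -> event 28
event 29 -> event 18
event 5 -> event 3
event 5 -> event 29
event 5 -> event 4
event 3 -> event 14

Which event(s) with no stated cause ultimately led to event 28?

Tracing upstream from event 28: event 28 ← event 24 ← event 18 ← event 29 ← event 5 ← event 7.
A separate upstream branch: event 28 ← event 24 ← event 18 ← event 29 ← event 5 ← event 31.
Each of those chain origins has no stated cause.

event 31, event 7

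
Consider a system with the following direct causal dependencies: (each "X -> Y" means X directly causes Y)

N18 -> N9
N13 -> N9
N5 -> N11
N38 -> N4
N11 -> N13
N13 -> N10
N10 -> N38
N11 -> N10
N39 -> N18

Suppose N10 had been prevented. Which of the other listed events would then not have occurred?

N38, N4

Downstream of N10: N38, N4.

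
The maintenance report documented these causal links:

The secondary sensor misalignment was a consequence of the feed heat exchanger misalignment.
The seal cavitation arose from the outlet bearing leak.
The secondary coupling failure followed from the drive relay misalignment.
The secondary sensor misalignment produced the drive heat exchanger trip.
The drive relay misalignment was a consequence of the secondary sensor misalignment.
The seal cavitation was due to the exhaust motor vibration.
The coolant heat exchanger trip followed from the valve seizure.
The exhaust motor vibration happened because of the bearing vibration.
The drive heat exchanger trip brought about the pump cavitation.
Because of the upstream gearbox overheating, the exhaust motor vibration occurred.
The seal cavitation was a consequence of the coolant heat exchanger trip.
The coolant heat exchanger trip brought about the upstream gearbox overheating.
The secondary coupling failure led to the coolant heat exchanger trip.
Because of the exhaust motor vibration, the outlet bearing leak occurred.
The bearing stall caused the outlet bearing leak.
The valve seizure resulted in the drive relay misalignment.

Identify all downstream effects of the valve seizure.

Direct effects: the drive relay misalignment, the coolant heat exchanger trip.
2 steps out: the secondary coupling failure, the upstream gearbox overheating, the seal cavitation.
3 steps out: the exhaust motor vibration.
4 steps out: the outlet bearing leak.
Not reachable from it: the feed heat exchanger misalignment, the secondary sensor misalignment, the drive heat exchanger trip, the pump cavitation, the bearing vibration, the bearing stall.

the coolant heat exchanger trip, the drive relay misalignment, the exhaust motor vibration, the outlet bearing leak, the seal cavitation, the secondary coupling failure, the upstream gearbox overheating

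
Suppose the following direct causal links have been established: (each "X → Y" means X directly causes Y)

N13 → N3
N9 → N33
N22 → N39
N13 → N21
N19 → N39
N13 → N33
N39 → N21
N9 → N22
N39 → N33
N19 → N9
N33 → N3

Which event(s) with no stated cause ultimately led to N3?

Tracing upstream from N3: N3 ← N33 ← N9 ← N19.
A separate upstream branch: N3 ← N13.
Each of those chain origins has no stated cause.

N13, N19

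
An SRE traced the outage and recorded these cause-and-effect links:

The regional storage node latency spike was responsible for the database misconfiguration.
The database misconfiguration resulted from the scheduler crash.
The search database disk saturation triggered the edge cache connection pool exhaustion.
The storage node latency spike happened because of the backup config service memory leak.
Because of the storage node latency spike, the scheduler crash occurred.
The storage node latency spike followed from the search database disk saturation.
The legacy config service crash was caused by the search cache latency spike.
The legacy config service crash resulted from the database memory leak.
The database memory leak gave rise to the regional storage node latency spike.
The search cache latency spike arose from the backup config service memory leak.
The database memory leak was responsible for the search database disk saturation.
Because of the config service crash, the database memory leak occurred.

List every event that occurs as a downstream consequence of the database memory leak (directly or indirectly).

the database misconfiguration, the edge cache connection pool exhaustion, the legacy config service crash, the regional storage node latency spike, the scheduler crash, the search database disk saturation, the storage node latency spike

Direct effects: the search database disk saturation, the legacy config service crash, the regional storage node latency spike.
2 steps out: the edge cache connection pool exhaustion, the storage node latency spike, the database misconfiguration.
3 steps out: the scheduler crash.
Not reachable from it: the config service crash, the backup config service memory leak, the search cache latency spike.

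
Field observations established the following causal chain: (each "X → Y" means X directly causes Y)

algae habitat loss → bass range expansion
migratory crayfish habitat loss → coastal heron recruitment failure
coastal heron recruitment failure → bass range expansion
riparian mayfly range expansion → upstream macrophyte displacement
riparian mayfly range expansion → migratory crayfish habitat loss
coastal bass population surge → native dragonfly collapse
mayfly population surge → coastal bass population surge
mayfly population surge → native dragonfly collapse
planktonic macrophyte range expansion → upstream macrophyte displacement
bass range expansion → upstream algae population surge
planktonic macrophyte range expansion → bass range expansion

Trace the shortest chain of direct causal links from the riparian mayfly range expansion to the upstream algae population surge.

the riparian mayfly range expansion → the migratory crayfish habitat loss → the coastal heron recruitment failure → the bass range expansion → the upstream algae population surge

the riparian mayfly range expansion → the migratory crayfish habitat loss
the migratory crayfish habitat loss → the coastal heron recruitment failure
the coastal heron recruitment failure → the bass range expansion
the bass range expansion → the upstream algae population surge
Length: 4 steps.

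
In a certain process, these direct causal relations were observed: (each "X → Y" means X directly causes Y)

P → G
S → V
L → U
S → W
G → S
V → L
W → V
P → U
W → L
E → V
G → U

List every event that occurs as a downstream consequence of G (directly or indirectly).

L, S, U, V, W

Direct effects: S, U.
2 steps out: W, V.
3 steps out: L.
Not reachable from it: P, E.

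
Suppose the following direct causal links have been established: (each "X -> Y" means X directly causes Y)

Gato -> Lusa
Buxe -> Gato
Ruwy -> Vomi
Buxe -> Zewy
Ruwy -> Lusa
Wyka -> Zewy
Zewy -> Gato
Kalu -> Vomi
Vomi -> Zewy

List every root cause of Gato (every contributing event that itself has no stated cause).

Buxe, Kalu, Ruwy, Wyka

Tracing upstream from Gato: Gato ← Zewy ← Wyka.
A separate upstream branch: Gato ← Zewy ← Vomi ← Ruwy.
A separate upstream branch: Gato ← Zewy ← Vomi ← Kalu.
A separate upstream branch: Gato ← Buxe.
Each of those chain origins has no stated cause.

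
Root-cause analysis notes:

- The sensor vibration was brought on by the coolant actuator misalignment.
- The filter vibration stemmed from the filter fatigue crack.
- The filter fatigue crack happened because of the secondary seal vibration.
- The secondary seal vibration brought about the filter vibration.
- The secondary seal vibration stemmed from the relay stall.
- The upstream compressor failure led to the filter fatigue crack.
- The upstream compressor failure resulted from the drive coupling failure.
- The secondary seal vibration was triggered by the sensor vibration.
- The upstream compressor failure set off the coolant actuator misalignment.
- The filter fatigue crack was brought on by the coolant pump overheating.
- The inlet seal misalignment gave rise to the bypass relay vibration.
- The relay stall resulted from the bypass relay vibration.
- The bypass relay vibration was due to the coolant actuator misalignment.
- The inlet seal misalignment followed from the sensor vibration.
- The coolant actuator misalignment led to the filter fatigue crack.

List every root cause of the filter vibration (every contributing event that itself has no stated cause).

Tracing upstream from the filter vibration: the filter vibration ← the filter fatigue crack ← the upstream compressor failure ← the drive coupling failure.
A separate upstream branch: the filter vibration ← the filter fatigue crack ← the coolant pump overheating.
Each of those chain origins has no stated cause.

the coolant pump overheating, the drive coupling failure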